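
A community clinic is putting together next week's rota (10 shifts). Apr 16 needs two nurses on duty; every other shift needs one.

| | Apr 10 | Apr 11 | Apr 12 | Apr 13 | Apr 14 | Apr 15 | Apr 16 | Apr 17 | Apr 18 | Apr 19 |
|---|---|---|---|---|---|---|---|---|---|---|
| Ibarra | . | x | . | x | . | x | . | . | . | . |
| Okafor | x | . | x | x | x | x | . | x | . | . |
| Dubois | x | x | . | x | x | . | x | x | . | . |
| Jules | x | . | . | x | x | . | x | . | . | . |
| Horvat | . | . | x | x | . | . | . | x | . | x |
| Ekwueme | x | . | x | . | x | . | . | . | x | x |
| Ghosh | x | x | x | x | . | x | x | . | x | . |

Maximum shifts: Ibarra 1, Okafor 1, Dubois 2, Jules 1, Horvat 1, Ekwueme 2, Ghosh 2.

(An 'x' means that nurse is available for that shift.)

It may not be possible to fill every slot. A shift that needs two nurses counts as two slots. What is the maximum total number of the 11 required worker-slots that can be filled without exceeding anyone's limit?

Total capacity across all nurses is 1+1+2+1+1+2+2 = 10, and 11 slots are needed, so at most 10 can be filled.
An assignment achieving 10: Apr 10→Ghosh, Apr 11→Ibarra, Apr 12→Ekwueme, Apr 13→Ghosh, Apr 15→Okafor, Apr 16→Dubois+Jules, Apr 17→Dubois, Apr 18→Ekwueme, Apr 19→Horvat.
Loads: Ibarra 1/1, Okafor 1/1, Dubois 2/2, Jules 1/1, Horvat 1/1, Ekwueme 2/2, Ghosh 2/2.

10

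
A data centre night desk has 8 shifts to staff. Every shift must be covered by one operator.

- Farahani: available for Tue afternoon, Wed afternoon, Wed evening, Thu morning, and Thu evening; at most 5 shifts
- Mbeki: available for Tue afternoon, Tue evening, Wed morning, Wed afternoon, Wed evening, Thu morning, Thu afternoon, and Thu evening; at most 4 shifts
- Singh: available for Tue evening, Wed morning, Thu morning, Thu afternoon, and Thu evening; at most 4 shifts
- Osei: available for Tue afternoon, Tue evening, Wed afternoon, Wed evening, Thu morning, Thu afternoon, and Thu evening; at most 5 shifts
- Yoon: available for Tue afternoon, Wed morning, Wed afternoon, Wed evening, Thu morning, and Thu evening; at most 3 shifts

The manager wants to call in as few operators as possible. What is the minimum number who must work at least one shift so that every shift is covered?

8 slots to fill and no one can take more than 5, so at least ⌈8/5⌉ = 2 operators are needed.
Farahani and Mbeki alone can cover everything: Tue afternoon→Farahani, Tue evening→Mbeki, Wed morning→Mbeki, Wed afternoon→Farahani, Wed evening→Farahani, Thu morning→Farahani, Thu afternoon→Mbeki, Thu evening→Farahani.

2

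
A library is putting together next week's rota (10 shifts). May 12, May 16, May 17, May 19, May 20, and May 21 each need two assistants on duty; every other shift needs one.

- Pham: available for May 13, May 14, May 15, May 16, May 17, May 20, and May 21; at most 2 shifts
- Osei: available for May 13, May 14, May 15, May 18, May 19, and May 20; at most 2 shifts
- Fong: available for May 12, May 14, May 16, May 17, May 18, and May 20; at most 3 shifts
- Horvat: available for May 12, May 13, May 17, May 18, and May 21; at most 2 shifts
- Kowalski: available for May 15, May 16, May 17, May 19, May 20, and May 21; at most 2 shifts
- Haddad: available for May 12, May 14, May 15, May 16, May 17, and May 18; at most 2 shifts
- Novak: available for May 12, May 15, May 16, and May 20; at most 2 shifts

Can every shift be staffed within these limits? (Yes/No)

No

Total capacity is 2+2+3+2+2+2+2 = 15 but 16 worker-slots are needed — infeasible.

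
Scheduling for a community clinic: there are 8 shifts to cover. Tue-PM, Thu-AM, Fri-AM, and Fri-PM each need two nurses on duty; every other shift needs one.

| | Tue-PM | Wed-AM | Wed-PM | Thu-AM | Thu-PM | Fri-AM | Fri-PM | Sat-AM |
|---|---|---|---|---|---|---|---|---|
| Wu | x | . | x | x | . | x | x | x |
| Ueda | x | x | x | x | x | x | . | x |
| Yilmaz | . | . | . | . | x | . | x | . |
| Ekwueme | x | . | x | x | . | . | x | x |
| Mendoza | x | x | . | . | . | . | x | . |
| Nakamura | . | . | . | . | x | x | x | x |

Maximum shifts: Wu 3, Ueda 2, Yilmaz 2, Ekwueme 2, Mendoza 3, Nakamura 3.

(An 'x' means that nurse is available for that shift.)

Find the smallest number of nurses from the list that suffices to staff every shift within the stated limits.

12 slots to fill and no one can take more than 3, so at least ⌈12/3⌉ = 4 nurses are needed.
Any 4 nurses together have capacity at most 3+3+3+2 = 11 < 12 slots, so 4 can never suffice.
Wu, Ueda, Yilmaz, Ekwueme, and Mendoza alone can cover everything: Tue-PM→Ekwueme+Mendoza, Wed-AM→Mendoza, Wed-PM→Wu, Thu-AM→Wu+Ueda, Thu-PM→Yilmaz, Fri-AM→Wu+Ueda, Fri-PM→Yilmaz+Mendoza, Sat-AM→Ekwueme.

5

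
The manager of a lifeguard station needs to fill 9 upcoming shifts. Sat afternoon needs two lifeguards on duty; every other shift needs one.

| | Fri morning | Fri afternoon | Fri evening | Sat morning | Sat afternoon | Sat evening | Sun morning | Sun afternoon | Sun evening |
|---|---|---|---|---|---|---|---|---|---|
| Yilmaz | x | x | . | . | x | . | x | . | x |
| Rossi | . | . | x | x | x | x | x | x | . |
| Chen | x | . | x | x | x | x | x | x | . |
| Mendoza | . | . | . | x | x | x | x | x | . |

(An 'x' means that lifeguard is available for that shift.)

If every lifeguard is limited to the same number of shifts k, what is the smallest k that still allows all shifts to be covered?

With 4 lifeguards and 10 worker-slots to fill, someone must work at least ⌈10/4⌉ = 3 shifts, so k ≥ 3.
k = 3 works: Fri morning→Yilmaz, Fri afternoon→Yilmaz, Fri evening→Rossi, Sat morning→Rossi, Sat afternoon→Chen+Mendoza, Sat evening→Rossi, Sun morning→Chen, Sun afternoon→Chen, Sun evening→Yilmaz.
Loads: Yilmaz 3, Rossi 3, Chen 3, Mendoza 1 — all ≤ 3.

3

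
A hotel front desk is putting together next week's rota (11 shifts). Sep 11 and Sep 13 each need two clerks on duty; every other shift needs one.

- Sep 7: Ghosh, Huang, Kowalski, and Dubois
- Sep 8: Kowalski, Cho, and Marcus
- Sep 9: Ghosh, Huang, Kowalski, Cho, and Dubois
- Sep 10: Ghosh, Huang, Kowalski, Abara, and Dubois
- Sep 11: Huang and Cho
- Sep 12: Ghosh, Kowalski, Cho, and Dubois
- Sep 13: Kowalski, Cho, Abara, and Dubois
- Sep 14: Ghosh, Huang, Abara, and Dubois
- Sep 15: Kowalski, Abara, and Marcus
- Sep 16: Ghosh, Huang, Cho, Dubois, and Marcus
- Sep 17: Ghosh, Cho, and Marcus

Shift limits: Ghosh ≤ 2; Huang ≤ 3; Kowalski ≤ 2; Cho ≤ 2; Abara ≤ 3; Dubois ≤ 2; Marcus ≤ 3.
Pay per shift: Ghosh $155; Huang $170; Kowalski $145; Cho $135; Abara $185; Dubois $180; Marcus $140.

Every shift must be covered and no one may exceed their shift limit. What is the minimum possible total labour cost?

$1980

Sep 11 can only be covered by Huang and Cho, so that assignment is forced.
Picking the cheapest available clerk for each shift independently would cost $1845, but that ignores the shift limits.
An optimal schedule: Sep 7→Kowalski, Sep 8→Cho, Sep 9→Huang, Sep 10→Huang, Sep 11→Cho+Huang, Sep 12→Ghosh, Sep 13→Kowalski+Dubois, Sep 14→Ghosh, Sep 15→Marcus, Sep 16→Marcus, Sep 17→Marcus.
Total: 145 + 135 + 170 + 170 + 135 + 170 + 155 + 145 + 180 + 155 + 140 + 140 + 140 = $1980.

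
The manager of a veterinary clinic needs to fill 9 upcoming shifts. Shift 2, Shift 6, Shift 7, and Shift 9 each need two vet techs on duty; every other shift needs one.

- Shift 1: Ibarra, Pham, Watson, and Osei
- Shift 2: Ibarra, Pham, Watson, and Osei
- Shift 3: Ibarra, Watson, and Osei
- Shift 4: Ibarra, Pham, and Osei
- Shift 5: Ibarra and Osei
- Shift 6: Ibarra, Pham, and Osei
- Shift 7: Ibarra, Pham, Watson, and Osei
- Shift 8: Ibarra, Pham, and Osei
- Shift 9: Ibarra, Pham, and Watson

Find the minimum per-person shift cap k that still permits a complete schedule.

4

With 4 vet techs and 13 worker-slots to fill, someone must work at least ⌈13/4⌉ = 4 shifts, so k ≥ 4.
k = 4 works: Shift 1→Pham, Shift 2→Watson+Osei, Shift 3→Ibarra, Shift 4→Ibarra, Shift 5→Ibarra, Shift 6→Ibarra+Pham, Shift 7→Watson+Osei, Shift 8→Pham, Shift 9→Pham+Watson.
Loads: Ibarra 4, Pham 4, Watson 3, Osei 2 — all ≤ 4.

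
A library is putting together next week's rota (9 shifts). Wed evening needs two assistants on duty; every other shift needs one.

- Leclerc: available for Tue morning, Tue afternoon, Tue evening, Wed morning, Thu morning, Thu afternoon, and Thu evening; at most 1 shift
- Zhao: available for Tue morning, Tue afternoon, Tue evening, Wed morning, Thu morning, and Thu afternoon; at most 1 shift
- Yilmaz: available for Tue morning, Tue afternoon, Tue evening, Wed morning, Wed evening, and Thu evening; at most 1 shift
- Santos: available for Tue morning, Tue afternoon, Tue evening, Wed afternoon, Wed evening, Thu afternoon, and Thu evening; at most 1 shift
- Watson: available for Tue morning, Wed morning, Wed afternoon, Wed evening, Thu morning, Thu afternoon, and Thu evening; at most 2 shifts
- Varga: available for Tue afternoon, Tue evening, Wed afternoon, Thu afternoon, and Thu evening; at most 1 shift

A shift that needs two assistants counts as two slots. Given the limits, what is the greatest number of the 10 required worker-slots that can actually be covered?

7

Total capacity across all assistants is 1+1+1+1+2+1 = 7, and 10 slots are needed, so at most 7 can be filled.
An assignment achieving 7: Tue morning→Watson, Tue afternoon→Varga, Wed morning→Zhao, Wed afternoon→Santos, Wed evening→Yilmaz+Watson, Thu morning→Leclerc.
Loads: Leclerc 1/1, Zhao 1/1, Yilmaz 1/1, Santos 1/1, Watson 2/2, Varga 1/1.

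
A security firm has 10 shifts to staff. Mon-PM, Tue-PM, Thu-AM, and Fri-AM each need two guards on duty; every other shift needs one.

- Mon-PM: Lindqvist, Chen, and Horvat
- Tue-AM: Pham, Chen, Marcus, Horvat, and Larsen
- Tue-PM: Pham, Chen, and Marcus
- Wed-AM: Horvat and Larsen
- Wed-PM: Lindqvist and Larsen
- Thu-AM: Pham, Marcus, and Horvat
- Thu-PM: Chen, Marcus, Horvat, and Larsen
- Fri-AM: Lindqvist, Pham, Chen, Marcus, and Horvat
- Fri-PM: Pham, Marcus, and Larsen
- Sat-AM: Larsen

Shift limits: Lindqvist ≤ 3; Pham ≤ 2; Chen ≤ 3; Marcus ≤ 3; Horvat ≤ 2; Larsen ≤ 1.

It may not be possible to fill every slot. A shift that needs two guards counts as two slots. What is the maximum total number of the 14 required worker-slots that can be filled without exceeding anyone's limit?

Total capacity across all guards is 3+2+3+3+2+1 = 14, and 14 slots are needed, so at most 14 can be filled.
An assignment achieving 14: Mon-PM→Lindqvist+Chen, Tue-AM→Marcus, Tue-PM→Pham+Chen, Wed-AM→Horvat, Wed-PM→Lindqvist, Thu-AM→Pham+Marcus, Thu-PM→Chen, Fri-AM→Lindqvist+Horvat, Fri-PM→Marcus, Sat-AM→Larsen.
Loads: Lindqvist 3/3, Pham 2/2, Chen 3/3, Marcus 3/3, Horvat 2/2, Larsen 1/1.

14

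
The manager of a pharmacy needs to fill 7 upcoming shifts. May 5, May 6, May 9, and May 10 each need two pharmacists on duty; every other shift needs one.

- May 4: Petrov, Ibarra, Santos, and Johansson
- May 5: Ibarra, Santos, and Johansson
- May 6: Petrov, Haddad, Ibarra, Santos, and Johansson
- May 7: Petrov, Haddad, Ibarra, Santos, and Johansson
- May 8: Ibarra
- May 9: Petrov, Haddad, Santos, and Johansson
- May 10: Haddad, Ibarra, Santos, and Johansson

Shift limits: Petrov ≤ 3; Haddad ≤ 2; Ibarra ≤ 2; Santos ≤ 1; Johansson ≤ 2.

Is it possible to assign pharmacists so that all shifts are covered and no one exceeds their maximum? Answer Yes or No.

Total capacity is 3+2+2+1+2 = 10 but 11 worker-slots are needed — infeasible.

No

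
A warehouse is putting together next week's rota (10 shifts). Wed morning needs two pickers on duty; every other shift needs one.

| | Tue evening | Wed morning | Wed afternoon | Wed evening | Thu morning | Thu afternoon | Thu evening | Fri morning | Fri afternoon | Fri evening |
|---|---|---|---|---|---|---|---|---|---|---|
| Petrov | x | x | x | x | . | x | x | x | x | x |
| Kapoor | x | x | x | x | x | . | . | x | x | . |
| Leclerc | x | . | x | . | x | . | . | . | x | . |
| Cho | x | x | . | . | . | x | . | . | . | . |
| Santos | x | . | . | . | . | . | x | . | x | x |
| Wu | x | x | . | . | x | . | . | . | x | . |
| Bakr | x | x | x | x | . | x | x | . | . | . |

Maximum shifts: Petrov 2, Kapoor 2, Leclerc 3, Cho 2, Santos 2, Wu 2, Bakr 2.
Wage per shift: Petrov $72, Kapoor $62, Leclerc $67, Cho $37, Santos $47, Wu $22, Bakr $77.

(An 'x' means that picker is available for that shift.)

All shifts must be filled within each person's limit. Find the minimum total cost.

$537

Picking the cheapest available picker for each shift independently would cost $442, but that ignores the shift limits.
An optimal schedule: Tue evening→Leclerc, Wed morning→Wu+Cho, Wed afternoon→Leclerc, Wed evening→Kapoor, Thu morning→Wu, Thu afternoon→Cho, Thu evening→Santos, Fri morning→Kapoor, Fri afternoon→Leclerc, Fri evening→Santos.
Total: 67 + 22 + 37 + 67 + 62 + 22 + 37 + 47 + 62 + 67 + 47 = $537.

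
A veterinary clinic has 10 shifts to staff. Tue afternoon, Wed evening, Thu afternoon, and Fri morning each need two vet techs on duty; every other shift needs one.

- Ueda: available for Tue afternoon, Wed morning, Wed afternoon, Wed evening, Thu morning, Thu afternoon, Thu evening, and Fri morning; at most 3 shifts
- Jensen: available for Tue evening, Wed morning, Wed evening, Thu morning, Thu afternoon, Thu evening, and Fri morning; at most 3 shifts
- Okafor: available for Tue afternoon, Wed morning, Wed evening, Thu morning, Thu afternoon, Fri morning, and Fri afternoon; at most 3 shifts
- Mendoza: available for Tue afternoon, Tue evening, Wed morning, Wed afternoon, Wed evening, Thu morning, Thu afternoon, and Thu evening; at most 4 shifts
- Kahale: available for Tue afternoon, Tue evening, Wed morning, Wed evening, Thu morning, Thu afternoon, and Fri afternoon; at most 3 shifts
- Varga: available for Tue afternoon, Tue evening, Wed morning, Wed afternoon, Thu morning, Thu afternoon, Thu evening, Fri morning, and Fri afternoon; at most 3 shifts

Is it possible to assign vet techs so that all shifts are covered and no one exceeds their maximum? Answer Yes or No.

One valid schedule: Tue afternoon→Okafor+Mendoza, Tue evening→Jensen, Wed morning→Ueda, Wed afternoon→Ueda, Wed evening→Mendoza+Kahale, Thu morning→Jensen, Thu afternoon→Mendoza+Kahale, Thu evening→Ueda, Fri morning→Jensen+Okafor, Fri afternoon→Okafor.
Loads: Ueda 3/3, Jensen 3/3, Okafor 3/3, Mendoza 3/4, Kahale 2/3, Varga 0/3 — all within limits.

Yes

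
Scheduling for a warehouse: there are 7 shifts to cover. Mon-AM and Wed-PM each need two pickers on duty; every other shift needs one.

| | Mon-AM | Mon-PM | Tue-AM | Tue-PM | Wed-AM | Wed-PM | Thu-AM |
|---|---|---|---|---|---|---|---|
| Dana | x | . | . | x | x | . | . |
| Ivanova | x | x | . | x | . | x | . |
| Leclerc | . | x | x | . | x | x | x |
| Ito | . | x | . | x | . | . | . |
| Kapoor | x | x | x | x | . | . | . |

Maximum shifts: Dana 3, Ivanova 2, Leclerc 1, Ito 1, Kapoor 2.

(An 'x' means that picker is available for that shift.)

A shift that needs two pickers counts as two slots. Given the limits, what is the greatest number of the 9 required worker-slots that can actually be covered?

8

Total capacity across all pickers is 3+2+1+1+2 = 9, and 9 slots are needed, so at most 9 can be filled.
Shifts {Wed-PM, Thu-AM} need 3 slots but only Ivanova and Leclerc are available for them, supplying at most 2 — so at least 1 slot must go unfilled.
An assignment achieving 8: Mon-AM→Dana+Ivanova, Mon-PM→Ito, Tue-AM→Kapoor, Tue-PM→Dana, Wed-AM→Dana, Wed-PM→Ivanova, Thu-AM→Leclerc.
Loads: Dana 3/3, Ivanova 2/2, Leclerc 1/1, Ito 1/1, Kapoor 1/2.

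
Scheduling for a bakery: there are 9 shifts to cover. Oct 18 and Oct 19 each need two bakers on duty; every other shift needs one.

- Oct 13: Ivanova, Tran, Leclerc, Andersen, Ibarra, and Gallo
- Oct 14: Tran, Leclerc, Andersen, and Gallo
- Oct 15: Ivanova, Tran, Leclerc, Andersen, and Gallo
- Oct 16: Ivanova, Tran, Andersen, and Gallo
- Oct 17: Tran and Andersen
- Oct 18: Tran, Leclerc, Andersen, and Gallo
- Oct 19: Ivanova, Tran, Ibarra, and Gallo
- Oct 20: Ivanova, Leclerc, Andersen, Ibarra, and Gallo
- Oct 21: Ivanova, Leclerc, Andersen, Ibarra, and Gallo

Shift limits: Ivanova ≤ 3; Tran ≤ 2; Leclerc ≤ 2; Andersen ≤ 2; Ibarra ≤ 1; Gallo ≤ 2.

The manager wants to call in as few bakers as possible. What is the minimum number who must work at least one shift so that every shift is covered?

5

11 slots to fill and no one can take more than 3, so at least ⌈11/3⌉ = 4 bakers are needed.
Any 4 bakers together have capacity at most 3+2+2+2 = 9 < 11 slots, so 4 can never suffice.
Ivanova, Tran, Leclerc, Andersen, and Gallo alone can cover everything: Oct 13→Andersen, Oct 14→Leclerc, Oct 15→Gallo, Oct 16→Ivanova, Oct 17→Tran, Oct 18→Andersen+Gallo, Oct 19→Ivanova+Tran, Oct 20→Ivanova, Oct 21→Leclerc.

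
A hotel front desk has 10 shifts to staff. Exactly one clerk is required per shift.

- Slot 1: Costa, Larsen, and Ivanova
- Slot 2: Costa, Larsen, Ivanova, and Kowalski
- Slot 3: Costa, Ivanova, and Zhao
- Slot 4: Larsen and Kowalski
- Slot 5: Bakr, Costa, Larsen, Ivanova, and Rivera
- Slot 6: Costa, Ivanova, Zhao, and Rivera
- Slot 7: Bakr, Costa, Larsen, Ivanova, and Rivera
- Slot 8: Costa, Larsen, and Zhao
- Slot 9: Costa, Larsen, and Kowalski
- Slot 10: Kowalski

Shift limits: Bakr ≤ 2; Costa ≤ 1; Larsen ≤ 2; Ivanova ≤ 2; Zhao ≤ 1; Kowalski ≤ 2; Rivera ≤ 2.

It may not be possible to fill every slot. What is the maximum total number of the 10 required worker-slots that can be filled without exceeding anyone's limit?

Total capacity across all clerks is 2+1+2+2+1+2+2 = 12, and 10 slots are needed, so at most 10 can be filled.
An assignment achieving 10: Slot 1→Costa, Slot 2→Ivanova, Slot 3→Ivanova, Slot 4→Larsen, Slot 5→Bakr, Slot 6→Zhao, Slot 7→Bakr, Slot 8→Larsen, Slot 9→Kowalski, Slot 10→Kowalski.
Loads: Bakr 2/2, Costa 1/1, Larsen 2/2, Ivanova 2/2, Zhao 1/1, Kowalski 2/2, Rivera 0/2.

10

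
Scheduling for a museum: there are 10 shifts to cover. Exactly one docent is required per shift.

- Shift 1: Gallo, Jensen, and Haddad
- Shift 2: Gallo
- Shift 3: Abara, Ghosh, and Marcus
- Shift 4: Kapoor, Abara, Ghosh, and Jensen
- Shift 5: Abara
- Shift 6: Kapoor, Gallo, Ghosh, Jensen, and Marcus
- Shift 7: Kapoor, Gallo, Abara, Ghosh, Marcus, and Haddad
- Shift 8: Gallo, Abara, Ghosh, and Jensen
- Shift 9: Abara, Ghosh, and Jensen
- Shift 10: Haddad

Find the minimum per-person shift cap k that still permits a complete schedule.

2

With 7 docents and 10 worker-slots to fill, someone must work at least ⌈10/7⌉ = 2 shifts, so k ≥ 2.
k = 2 works: Shift 1→Gallo, Shift 2→Gallo, Shift 3→Abara, Shift 4→Kapoor, Shift 5→Abara, Shift 6→Kapoor, Shift 7→Marcus, Shift 8→Ghosh, Shift 9→Ghosh, Shift 10→Haddad.
Loads: Kapoor 2, Gallo 2, Abara 2, Ghosh 2, Jensen 0, Marcus 1, Haddad 1 — all ≤ 2.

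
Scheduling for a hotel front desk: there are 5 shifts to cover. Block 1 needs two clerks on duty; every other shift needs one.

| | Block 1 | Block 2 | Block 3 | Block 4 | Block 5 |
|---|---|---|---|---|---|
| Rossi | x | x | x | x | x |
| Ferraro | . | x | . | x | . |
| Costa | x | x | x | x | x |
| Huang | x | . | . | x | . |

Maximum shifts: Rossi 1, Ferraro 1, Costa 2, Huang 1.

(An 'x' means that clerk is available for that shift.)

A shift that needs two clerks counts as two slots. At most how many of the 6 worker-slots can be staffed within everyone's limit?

5

Total capacity across all clerks is 1+1+2+1 = 5, and 6 slots are needed, so at most 5 can be filled.
An assignment achieving 5: Block 1→Costa+Huang, Block 2→Ferraro, Block 3→Rossi, Block 5→Costa.
Loads: Rossi 1/1, Ferraro 1/1, Costa 2/2, Huang 1/1.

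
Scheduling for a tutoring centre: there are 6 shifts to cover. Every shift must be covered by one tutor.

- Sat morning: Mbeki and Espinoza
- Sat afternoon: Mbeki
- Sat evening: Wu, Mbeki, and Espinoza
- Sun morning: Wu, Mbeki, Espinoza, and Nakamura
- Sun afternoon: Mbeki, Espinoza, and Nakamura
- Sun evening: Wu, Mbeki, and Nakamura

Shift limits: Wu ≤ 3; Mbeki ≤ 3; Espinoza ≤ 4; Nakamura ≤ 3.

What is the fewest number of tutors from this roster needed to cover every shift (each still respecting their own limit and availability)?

2

6 slots to fill and no one can take more than 4, so at least ⌈6/4⌉ = 2 tutors are needed.
Wu and Mbeki alone can cover everything: Sat morning→Mbeki, Sat afternoon→Mbeki, Sat evening→Wu, Sun morning→Wu, Sun afternoon→Mbeki, Sun evening→Wu.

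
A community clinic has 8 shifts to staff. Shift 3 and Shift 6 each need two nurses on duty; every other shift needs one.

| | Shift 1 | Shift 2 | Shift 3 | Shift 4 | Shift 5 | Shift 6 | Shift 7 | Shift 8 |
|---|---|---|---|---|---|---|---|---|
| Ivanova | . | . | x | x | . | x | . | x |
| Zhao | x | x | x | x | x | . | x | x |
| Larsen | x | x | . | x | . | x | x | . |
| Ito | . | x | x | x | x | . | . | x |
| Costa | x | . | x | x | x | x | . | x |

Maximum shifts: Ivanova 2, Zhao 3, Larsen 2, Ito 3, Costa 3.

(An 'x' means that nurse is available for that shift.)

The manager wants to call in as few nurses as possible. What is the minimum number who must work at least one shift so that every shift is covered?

10 slots to fill and no one can take more than 3, so at least ⌈10/3⌉ = 4 nurses are needed.
Ivanova, Zhao, Larsen, and Ito alone can cover everything: Shift 1→Zhao, Shift 2→Larsen, Shift 3→Ivanova+Ito, Shift 4→Ito, Shift 5→Zhao, Shift 6→Ivanova+Larsen, Shift 7→Zhao, Shift 8→Ito.

4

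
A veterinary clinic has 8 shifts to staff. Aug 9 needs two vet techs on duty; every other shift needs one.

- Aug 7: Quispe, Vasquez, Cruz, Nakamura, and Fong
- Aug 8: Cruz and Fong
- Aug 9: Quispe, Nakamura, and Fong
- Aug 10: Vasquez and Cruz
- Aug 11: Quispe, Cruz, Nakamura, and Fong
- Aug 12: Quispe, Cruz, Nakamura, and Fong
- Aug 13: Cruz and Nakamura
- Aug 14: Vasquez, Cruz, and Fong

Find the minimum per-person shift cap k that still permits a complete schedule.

With 5 vet techs and 9 worker-slots to fill, someone must work at least ⌈9/5⌉ = 2 shifts, so k ≥ 2.
k = 2 works: Aug 7→Fong, Aug 8→Cruz, Aug 9→Quispe+Nakamura, Aug 10→Vasquez, Aug 11→Quispe, Aug 12→Nakamura, Aug 13→Cruz, Aug 14→Vasquez.
Loads: Quispe 2, Vasquez 2, Cruz 2, Nakamura 2, Fong 1 — all ≤ 2.

2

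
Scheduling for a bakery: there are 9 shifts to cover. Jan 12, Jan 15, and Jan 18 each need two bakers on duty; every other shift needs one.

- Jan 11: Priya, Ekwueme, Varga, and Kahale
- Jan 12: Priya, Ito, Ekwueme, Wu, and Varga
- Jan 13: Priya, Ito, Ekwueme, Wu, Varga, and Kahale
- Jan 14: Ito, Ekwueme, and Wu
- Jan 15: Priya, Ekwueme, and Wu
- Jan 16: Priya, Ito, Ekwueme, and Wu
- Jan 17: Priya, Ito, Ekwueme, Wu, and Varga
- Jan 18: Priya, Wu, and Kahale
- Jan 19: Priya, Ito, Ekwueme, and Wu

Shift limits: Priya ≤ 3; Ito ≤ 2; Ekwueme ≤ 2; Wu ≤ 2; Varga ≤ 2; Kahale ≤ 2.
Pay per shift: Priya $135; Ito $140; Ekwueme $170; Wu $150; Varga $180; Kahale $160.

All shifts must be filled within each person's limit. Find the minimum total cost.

Picking the cheapest available baker for each shift independently would cost $1660, but that ignores the shift limits.
An optimal schedule: Jan 11→Kahale, Jan 12→Ekwueme+Varga, Jan 13→Kahale, Jan 14→Ito, Jan 15→Priya+Wu, Jan 16→Priya, Jan 17→Ekwueme, Jan 18→Priya+Wu, Jan 19→Ito.
Total: 160 + 170 + 180 + 160 + 140 + 135 + 150 + 135 + 170 + 135 + 150 + 140 = $1825.

$1825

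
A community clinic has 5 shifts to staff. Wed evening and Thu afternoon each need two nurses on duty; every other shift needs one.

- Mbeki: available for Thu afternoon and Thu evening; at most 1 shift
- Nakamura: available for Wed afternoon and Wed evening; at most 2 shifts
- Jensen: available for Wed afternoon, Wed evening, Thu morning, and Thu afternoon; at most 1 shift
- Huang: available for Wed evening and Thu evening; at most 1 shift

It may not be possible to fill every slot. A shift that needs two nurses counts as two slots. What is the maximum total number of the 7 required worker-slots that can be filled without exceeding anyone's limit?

5

Total capacity across all nurses is 1+2+1+1 = 5, and 7 slots are needed, so at most 5 can be filled.
An assignment achieving 5: Wed afternoon→Nakamura, Wed evening→Nakamura, Thu morning→Jensen, Thu afternoon→Mbeki, Thu evening→Huang.
Loads: Mbeki 1/1, Nakamura 2/2, Jensen 1/1, Huang 1/1.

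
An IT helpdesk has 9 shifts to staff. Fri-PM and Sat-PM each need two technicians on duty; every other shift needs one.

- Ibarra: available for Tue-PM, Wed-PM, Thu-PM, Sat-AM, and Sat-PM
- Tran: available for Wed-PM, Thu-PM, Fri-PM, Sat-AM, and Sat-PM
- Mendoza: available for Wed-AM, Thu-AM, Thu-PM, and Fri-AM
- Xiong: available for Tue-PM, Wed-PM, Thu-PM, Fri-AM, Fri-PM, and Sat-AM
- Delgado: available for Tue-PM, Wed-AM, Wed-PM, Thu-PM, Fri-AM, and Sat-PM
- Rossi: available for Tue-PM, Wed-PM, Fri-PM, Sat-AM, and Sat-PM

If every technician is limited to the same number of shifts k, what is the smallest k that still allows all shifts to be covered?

2

With 6 technicians and 11 worker-slots to fill, someone must work at least ⌈11/6⌉ = 2 shifts, so k ≥ 2.
k = 2 works: Tue-PM→Ibarra, Wed-AM→Mendoza, Wed-PM→Tran, Thu-AM→Mendoza, Thu-PM→Delgado, Fri-AM→Xiong, Fri-PM→Tran+Xiong, Sat-AM→Ibarra, Sat-PM→Delgado+Rossi.
Loads: Ibarra 2, Tran 2, Mendoza 2, Xiong 2, Delgado 2, Rossi 1 — all ≤ 2.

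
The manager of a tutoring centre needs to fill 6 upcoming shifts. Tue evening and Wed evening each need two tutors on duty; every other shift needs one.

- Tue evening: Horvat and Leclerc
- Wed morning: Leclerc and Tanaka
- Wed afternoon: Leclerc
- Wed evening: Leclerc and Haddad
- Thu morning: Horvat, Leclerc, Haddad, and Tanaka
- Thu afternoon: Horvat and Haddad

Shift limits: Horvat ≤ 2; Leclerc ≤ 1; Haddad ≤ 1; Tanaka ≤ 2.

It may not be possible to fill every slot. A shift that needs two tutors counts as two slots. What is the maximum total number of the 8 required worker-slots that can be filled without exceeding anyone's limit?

Total capacity across all tutors is 2+1+1+2 = 6, and 8 slots are needed, so at most 6 can be filled.
An assignment achieving 6: Tue evening→Horvat, Wed morning→Tanaka, Wed afternoon→Leclerc, Wed evening→Haddad, Thu morning→Tanaka, Thu afternoon→Horvat.
Loads: Horvat 2/2, Leclerc 1/1, Haddad 1/1, Tanaka 2/2.

6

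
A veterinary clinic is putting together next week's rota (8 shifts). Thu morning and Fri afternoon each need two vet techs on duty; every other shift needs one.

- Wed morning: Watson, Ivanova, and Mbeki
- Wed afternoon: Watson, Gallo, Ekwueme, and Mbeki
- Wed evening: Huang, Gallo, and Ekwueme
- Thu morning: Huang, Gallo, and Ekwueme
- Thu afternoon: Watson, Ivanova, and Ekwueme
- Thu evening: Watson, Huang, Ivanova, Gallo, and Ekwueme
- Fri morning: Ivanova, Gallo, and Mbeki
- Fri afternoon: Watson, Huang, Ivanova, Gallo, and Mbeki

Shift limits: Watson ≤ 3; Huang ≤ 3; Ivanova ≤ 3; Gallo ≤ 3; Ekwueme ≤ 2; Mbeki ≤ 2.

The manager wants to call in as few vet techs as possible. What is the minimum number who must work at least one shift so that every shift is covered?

10 slots to fill and no one can take more than 3, so at least ⌈10/3⌉ = 4 vet techs are needed.
Watson, Huang, Ivanova, and Gallo alone can cover everything: Wed morning→Watson, Wed afternoon→Watson, Wed evening→Huang, Thu morning→Huang+Gallo, Thu afternoon→Watson, Thu evening→Huang, Fri morning→Ivanova, Fri afternoon→Ivanova+Gallo.

4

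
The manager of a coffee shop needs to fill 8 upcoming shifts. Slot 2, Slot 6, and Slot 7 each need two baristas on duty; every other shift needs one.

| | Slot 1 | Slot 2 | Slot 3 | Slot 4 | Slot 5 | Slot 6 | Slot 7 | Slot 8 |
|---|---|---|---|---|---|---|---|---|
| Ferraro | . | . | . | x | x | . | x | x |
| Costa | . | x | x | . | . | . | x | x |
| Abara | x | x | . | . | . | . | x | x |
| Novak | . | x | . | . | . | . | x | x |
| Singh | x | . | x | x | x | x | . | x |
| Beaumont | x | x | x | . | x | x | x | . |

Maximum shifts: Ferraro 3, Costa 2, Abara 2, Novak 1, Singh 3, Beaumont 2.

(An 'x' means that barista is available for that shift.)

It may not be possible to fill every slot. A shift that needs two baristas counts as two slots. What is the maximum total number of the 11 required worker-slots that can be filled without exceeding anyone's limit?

11

Total capacity across all baristas is 3+2+2+1+3+2 = 13, and 11 slots are needed, so at most 11 can be filled.
An assignment achieving 11: Slot 1→Abara, Slot 2→Costa+Abara, Slot 3→Costa, Slot 4→Ferraro, Slot 5→Ferraro, Slot 6→Singh+Beaumont, Slot 7→Ferraro+Novak, Slot 8→Singh.
Loads: Ferraro 3/3, Costa 2/2, Abara 2/2, Novak 1/1, Singh 2/3, Beaumont 1/2.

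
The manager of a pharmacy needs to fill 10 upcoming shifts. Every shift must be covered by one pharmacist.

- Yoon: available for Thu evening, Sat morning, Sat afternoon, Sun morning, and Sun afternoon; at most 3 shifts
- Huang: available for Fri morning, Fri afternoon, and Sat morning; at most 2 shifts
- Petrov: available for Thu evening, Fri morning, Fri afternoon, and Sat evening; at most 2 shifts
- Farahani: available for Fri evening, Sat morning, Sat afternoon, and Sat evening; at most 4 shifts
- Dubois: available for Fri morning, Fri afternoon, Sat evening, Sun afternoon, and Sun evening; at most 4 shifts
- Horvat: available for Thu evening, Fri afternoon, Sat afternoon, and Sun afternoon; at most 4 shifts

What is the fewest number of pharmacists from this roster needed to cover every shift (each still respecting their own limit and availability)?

10 slots to fill and no one can take more than 4, so at least ⌈10/4⌉ = 3 pharmacists are needed.
Yoon, Farahani, and Dubois alone can cover everything: Thu evening→Yoon, Fri morning→Dubois, Fri afternoon→Dubois, Fri evening→Farahani, Sat morning→Yoon, Sat afternoon→Farahani, Sat evening→Farahani, Sun morning→Yoon, Sun afternoon→Dubois, Sun evening→Dubois.

3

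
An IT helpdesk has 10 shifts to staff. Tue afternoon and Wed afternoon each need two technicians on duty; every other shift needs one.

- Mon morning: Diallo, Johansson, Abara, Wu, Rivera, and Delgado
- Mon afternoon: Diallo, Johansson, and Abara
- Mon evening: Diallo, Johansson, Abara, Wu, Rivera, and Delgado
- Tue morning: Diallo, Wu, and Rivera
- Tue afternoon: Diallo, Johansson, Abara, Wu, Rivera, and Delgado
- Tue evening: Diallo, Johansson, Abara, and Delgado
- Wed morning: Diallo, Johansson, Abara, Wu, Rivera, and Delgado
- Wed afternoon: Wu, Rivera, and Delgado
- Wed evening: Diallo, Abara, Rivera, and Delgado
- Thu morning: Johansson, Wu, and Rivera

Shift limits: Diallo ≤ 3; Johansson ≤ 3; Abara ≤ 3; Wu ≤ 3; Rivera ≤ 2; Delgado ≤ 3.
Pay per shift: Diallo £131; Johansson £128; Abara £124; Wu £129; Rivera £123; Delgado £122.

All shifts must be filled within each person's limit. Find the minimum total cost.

£1497

Picking the cheapest available technician for each shift independently would cost £1470, but that ignores the shift limits.
An optimal schedule: Mon morning→Abara, Mon afternoon→Abara, Mon evening→Abara, Tue morning→Rivera, Tue afternoon→Johansson+Wu, Tue evening→Delgado, Wed morning→Johansson, Wed afternoon→Delgado+Rivera, Wed evening→Delgado, Thu morning→Johansson.
Total: 124 + 124 + 124 + 123 + 128 + 129 + 122 + 128 + 122 + 123 + 122 + 128 = £1497.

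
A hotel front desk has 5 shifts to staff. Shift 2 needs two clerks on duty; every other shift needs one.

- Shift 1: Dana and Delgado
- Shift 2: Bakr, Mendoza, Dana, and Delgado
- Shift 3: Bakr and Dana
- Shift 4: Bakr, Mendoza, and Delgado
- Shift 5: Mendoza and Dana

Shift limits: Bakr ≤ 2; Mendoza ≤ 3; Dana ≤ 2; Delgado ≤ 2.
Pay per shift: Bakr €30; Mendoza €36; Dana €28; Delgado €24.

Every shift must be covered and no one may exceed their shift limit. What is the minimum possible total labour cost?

Picking the cheapest available clerk for each shift independently would cost €156, but that ignores the shift limits.
An optimal schedule: Shift 1→Delgado, Shift 2→Delgado+Bakr, Shift 3→Dana, Shift 4→Bakr, Shift 5→Dana.
Total: 24 + 24 + 30 + 28 + 30 + 28 = €164.

€164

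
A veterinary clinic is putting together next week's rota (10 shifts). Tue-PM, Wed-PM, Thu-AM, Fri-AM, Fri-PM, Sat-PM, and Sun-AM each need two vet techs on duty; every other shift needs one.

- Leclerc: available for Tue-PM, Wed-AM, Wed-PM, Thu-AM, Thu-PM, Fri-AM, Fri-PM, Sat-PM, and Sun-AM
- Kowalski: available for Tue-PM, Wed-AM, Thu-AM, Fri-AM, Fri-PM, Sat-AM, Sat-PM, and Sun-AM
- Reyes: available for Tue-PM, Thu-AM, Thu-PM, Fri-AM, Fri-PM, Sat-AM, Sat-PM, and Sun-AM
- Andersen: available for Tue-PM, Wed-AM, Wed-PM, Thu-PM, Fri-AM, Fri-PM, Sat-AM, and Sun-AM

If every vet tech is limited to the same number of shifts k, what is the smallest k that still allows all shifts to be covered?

5

With 4 vet techs and 17 worker-slots to fill, someone must work at least ⌈17/4⌉ = 5 shifts, so k ≥ 5.
k = 5 works: Tue-PM→Kowalski+Reyes, Wed-AM→Leclerc, Wed-PM→Leclerc+Andersen, Thu-AM→Leclerc+Kowalski, Thu-PM→Leclerc, Fri-AM→Kowalski+Reyes, Fri-PM→Reyes+Andersen, Sat-AM→Kowalski, Sat-PM→Leclerc+Kowalski, Sun-AM→Reyes+Andersen.
Loads: Leclerc 5, Kowalski 5, Reyes 4, Andersen 3 — all ≤ 5.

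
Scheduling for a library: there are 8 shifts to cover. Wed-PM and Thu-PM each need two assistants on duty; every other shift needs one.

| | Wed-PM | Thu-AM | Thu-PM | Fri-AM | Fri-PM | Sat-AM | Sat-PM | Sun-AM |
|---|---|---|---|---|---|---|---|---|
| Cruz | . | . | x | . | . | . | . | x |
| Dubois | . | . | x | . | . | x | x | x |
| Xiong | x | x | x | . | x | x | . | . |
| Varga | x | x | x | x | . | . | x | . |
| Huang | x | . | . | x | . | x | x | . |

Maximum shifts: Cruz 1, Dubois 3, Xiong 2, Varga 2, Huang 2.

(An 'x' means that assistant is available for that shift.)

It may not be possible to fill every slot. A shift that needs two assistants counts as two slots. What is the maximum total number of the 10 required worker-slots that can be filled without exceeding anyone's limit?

Total capacity across all assistants is 1+3+2+2+2 = 10, and 10 slots are needed, so at most 10 can be filled.
An assignment achieving 10: Wed-PM→Varga+Huang, Thu-AM→Xiong, Thu-PM→Cruz+Dubois, Fri-AM→Varga, Fri-PM→Xiong, Sat-AM→Dubois, Sat-PM→Huang, Sun-AM→Dubois.
Loads: Cruz 1/1, Dubois 3/3, Xiong 2/2, Varga 2/2, Huang 2/2.

10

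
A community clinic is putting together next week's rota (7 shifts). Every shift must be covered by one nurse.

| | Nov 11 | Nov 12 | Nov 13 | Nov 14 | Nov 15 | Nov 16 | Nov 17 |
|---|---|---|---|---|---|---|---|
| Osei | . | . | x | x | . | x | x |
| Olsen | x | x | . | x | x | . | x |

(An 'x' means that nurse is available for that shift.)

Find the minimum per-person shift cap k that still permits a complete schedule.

With 2 nurses and 7 worker-slots to fill, someone must work at least ⌈7/2⌉ = 4 shifts, so k ≥ 4.
k = 4 works: Nov 11→Olsen, Nov 12→Olsen, Nov 13→Osei, Nov 14→Osei, Nov 15→Olsen, Nov 16→Osei, Nov 17→Osei.
Loads: Osei 4, Olsen 3 — all ≤ 4.

4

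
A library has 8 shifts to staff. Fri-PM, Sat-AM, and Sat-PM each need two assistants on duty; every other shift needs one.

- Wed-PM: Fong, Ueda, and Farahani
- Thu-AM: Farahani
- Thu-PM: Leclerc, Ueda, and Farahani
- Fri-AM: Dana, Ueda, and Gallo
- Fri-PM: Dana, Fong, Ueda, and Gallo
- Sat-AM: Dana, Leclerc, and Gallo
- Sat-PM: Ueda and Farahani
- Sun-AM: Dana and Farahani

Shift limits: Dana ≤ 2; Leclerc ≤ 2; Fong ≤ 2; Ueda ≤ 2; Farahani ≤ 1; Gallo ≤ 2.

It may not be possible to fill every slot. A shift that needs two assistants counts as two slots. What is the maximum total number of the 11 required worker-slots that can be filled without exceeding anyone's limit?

10

Total capacity across all assistants is 2+2+2+2+1+2 = 11, and 11 slots are needed, so at most 11 can be filled.
Shifts {Thu-AM, Sat-PM} need 3 slots but only Ueda and Farahani are available for them, supplying at most 2 — so at least 1 slot must go unfilled.
An assignment achieving 10: Wed-PM→Fong, Thu-AM→Farahani, Thu-PM→Leclerc, Fri-AM→Dana, Fri-PM→Fong+Ueda, Sat-AM→Leclerc+Gallo, Sat-PM→Ueda, Sun-AM→Dana.
Loads: Dana 2/2, Leclerc 2/2, Fong 2/2, Ueda 2/2, Farahani 1/1, Gallo 1/2.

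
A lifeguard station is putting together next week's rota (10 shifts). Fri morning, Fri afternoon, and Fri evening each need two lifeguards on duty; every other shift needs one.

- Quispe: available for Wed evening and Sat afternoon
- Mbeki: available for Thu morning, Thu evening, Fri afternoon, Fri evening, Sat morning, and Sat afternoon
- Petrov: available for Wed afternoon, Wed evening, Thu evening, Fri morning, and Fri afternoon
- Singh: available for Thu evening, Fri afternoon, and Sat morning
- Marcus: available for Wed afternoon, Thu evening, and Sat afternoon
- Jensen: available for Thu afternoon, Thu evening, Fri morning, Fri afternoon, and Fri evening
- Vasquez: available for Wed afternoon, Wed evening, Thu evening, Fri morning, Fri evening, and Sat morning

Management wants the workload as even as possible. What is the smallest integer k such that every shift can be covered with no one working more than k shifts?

With 7 lifeguards and 13 worker-slots to fill, someone must work at least ⌈13/7⌉ = 2 shifts, so k ≥ 2.
k = 2 works: Wed afternoon→Petrov, Wed evening→Quispe, Thu morning→Mbeki, Thu afternoon→Jensen, Thu evening→Marcus, Fri morning→Petrov+Vasquez, Fri afternoon→Singh+Jensen, Fri evening→Mbeki+Vasquez, Sat morning→Singh, Sat afternoon→Quispe.
Loads: Quispe 2, Mbeki 2, Petrov 2, Singh 2, Marcus 1, Jensen 2, Vasquez 2 — all ≤ 2.

2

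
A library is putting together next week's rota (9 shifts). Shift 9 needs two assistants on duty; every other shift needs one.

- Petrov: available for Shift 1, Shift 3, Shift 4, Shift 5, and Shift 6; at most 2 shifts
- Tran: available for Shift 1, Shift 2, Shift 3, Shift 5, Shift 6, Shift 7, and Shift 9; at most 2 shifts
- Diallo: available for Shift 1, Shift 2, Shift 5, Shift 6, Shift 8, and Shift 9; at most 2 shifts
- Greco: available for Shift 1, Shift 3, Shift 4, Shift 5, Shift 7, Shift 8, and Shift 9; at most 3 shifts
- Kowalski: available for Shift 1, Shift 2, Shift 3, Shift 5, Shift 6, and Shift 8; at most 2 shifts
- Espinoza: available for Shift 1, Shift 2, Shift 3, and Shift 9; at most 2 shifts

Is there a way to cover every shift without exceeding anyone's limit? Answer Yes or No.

Yes

One valid schedule: Shift 1→Greco, Shift 2→Tran, Shift 3→Greco, Shift 4→Petrov, Shift 5→Diallo, Shift 6→Petrov, Shift 7→Tran, Shift 8→Diallo, Shift 9→Greco+Espinoza.
Loads: Petrov 2/2, Tran 2/2, Diallo 2/2, Greco 3/3, Kowalski 0/2, Espinoza 1/2 — all within limits.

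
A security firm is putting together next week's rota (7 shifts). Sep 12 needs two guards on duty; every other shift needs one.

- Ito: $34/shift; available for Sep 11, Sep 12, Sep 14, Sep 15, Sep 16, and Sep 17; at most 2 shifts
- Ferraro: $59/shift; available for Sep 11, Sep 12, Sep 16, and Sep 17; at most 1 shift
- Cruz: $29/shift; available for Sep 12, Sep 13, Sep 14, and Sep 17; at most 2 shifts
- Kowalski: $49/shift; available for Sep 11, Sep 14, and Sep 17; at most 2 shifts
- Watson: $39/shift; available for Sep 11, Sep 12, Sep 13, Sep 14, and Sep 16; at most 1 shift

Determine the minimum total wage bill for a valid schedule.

$322

Sep 15 can only be covered by Ito, so that assignment is forced.
Picking the cheapest available guard for each shift independently would cost $252, but that ignores the shift limits.
An optimal schedule: Sep 11→Ferraro, Sep 12→Cruz+Watson, Sep 13→Cruz, Sep 14→Kowalski, Sep 15→Ito, Sep 16→Ito, Sep 17→Kowalski.
Total: 59 + 29 + 39 + 29 + 49 + 34 + 34 + 49 = $322.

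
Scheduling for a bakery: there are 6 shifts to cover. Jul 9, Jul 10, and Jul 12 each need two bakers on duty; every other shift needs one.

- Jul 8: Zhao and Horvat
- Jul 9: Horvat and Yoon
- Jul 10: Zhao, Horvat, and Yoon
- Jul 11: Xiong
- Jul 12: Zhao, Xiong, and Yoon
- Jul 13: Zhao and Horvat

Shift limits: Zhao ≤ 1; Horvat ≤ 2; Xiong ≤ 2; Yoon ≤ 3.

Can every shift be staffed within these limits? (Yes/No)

No

Shifts {Jul 8, Jul 9, Jul 10, Jul 13} need 6 worker-slots in total, but the bakers available for any of those shifts (Zhao, Horvat, and Yoon) can supply at most 5 among them. So no valid schedule exists.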